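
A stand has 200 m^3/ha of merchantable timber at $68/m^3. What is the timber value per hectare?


Value = 200 * 68 = $13600/ha

$13600/ha


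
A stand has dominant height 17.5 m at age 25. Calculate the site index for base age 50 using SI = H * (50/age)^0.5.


50/25 = 2.00000
(2.00000)^0.5 = 1.41421
SI = 17.5 * 1.41421 = 24.7487 ≈ 24.7 m

24.7 m


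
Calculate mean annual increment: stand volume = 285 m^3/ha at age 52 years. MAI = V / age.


MAI = 285 / 52 = 5.4808 ≈ 5.48 m^3/ha/yr

5.48 m^3/ha/yr


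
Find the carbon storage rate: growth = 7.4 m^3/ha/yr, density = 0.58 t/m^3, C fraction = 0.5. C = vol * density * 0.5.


C = 7.4 * 0.58 * 0.5 = 2.146 ≈ 2.15 t C/ha/yr

2.15 t C/ha/yr


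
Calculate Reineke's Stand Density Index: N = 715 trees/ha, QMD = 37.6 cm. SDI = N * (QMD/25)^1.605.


QMD/25 = 37.6/25 = 1.504
(1.504)^1.605 = exp(1.605 * ln(1.504)) = exp(1.605 * 0.408128) = exp(0.655045) = 1.92523
SDI = 715 * 1.92523 = 1376.54 ≈ 1377

1377


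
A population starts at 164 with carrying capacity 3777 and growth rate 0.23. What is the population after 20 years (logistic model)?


(K - N0)/N0 = (3777 - 164)/164 = 3613/164 = 22.0305
r*t = 0.23 * 20 = 4.6; exp(-4.6) = 0.0100518
22.0305 * 0.0100518 = 0.221446
1 + 0.221446 = 1.22145
N = 3777 / 1.22145 = 3092.23 ≈ 3092

3092


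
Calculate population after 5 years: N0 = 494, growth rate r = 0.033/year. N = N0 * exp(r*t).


r*t = 0.033 * 5 = 0.165
exp(0.165) = 1.17939
N = 494 * 1.17939 = 582.619 ≈ 583

583


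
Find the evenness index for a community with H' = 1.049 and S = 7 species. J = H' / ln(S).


ln(7) = 1.94591
J = H' / ln(S) = 1.049 / 1.94591 = 0.539079 ≈ 0.5391

0.5391


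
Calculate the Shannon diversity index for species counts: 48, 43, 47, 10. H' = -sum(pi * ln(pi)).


Total N = 48 + 43 + 47 + 10 = 148
Per-species terms:
  p = 48/148 = 0.324324; ln(p) = -1.126012; p*ln(p) = 0.324324 * (-1.126012) = -0.365193
  p = 43/148 = 0.290541; ln(p) = -1.236011; p*ln(p) = 0.290541 * (-1.236011) = -0.359112
  p = 47/148 = 0.317568; ln(p) = -1.147063; p*ln(p) = 0.317568 * (-1.147063) = -0.364271
  p = 10/148 = 0.067568; ln(p) = -2.694621; p*ln(p) = 0.067568 * (-2.694621) = -0.182070
sum(p*ln(p)) = (-0.365193) + (-0.359112) + (-0.364271) + (-0.182070) = -1.270646
H' = -(-1.270646) = 1.270646 ≈ 1.2706

1.2706


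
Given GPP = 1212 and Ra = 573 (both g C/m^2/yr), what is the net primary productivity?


NPP = GPP - Ra = 1212 - 573 = 639 g C/m^2/yr

639 g C/m^2/yr


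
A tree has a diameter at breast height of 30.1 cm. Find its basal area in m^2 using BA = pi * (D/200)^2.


D/200 = 30.1/200 = 0.1505 m
(D/200)^2 = 0.1505^2 = 0.02265025
BA = 3.141593 * 0.02265025 = 0.0711579 ≈ 0.0712 m^2

0.0712 m^2


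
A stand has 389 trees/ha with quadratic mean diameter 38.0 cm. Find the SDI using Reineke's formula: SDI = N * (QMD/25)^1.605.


QMD/25 = 38.0/25 = 1.52
(1.52)^1.605 = exp(1.605 * ln(1.52)) = exp(1.605 * 0.418710) = exp(0.672030) = 1.95821
SDI = 389 * 1.95821 = 761.744 ≈ 762

762


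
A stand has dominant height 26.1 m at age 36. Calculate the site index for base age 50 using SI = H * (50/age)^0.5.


50/36 = 1.38889
(1.38889)^0.5 = 1.17851
SI = 26.1 * 1.17851 = 30.7591 ≈ 30.8 m

30.8 m


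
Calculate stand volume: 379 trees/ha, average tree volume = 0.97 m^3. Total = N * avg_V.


V_stand = 379 * 0.97 = 367.63 ≈ 367.6 m^3/ha

367.6 m^3/ha


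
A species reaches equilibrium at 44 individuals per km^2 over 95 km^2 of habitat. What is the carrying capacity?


K = 44 * 95 = 4180 individuals

4180 individuals


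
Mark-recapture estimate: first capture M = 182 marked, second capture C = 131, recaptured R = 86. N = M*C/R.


N = M * C / R = 182 * 131 / 86 = 23842 / 86 = 277.23 ≈ 277

277 individuals


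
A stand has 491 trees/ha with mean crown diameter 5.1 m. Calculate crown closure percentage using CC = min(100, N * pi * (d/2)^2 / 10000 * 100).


(d/2)^2 = (5.1/2)^2 = 2.55^2 = 6.5025
Crown area = 3.141593 * 6.5025 = 20.4282 m^2
N * area / 10000 * 100 = 491 * 20.4282 / 10000 * 100 = 100.302
CC = min(100, 100.302) = 100%

100%


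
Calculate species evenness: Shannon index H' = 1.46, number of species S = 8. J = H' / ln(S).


ln(8) = 2.07944
J = H' / ln(S) = 1.46 / 2.07944 = 0.702112 ≈ 0.7021

0.7021


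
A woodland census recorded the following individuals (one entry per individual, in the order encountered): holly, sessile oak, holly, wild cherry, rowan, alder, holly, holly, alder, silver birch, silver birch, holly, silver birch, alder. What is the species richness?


Total individuals logged = 14
Distinct species (count of individuals): holly (5), sessile oak (1), wild cherry (1), rowan (1), alder (3), silver birch (3)
Species richness = number of distinct species = 6

6


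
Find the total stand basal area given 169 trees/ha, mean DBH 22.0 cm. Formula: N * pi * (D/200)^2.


(D/200)^2 = (22.0/200)^2 = 0.11^2 = 0.0121
Individual BA = 3.141593 * 0.0121 = 0.0380133 m^2
Stand BA = 169 * 0.0380133 = 6.42425 ≈ 6.42 m^2/ha

6.42 m^2/ha


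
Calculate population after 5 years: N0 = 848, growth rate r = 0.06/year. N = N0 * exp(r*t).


r*t = 0.06 * 5 = 0.3
exp(0.3) = 1.34986
N = 848 * 1.34986 = 1144.68 ≈ 1145

1145


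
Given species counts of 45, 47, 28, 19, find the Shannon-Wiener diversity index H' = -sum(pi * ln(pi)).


Total N = 45 + 47 + 28 + 19 = 139
Per-species terms:
  p = 45/139 = 0.323741; ln(p) = -1.127811; p*ln(p) = 0.323741 * (-1.127811) = -0.365119
  p = 47/139 = 0.338129; ln(p) = -1.084328; p*ln(p) = 0.338129 * (-1.084328) = -0.366643
  p = 28/139 = 0.201439; ln(p) = -1.602269; p*ln(p) = 0.201439 * (-1.602269) = -0.322759
  p = 19/139 = 0.136691; ln(p) = -1.990032; p*ln(p) = 0.136691 * (-1.990032) = -0.272019
sum(p*ln(p)) = (-0.365119) + (-0.366643) + (-0.322759) + (-0.272019) = -1.326540
H' = -(-1.326540) = 1.326540 ≈ 1.3265

1.3265


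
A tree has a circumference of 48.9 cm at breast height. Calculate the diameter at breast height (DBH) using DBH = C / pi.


DBH = C / pi = 48.9 / 3.141593 = 15.5654 ≈ 15.57 cm

15.57 cm


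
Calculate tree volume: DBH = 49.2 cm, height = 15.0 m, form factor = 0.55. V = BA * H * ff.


(D/200)^2 = (49.2/200)^2 = 0.246^2 = 0.060516
BA = 3.141593 * 0.060516 = 0.190117 m^2
V = 0.190117 * 15.0 * 0.55 = 1.56847 ≈ 1.568 m^3

1.568 m^3


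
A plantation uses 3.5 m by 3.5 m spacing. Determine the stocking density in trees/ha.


N = 10000 / 3.5^2 = 10000 / 12.25 = 816.327 ≈ 816 trees/ha

816 trees/ha


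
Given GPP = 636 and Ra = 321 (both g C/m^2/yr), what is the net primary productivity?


NPP = GPP - Ra = 636 - 321 = 315 g C/m^2/yr

315 g C/m^2/yr


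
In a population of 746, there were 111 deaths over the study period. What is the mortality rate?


Mortality rate = 111 / 746 = 0.148794 ≈ 0.1488

0.1488


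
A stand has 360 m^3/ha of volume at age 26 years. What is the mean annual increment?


MAI = 360 / 26 = 13.8462 ≈ 13.85 m^3/ha/yr

13.85 m^3/ha/yr


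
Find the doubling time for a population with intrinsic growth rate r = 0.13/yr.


td = ln(2) / 0.13 = 0.693147 / 0.13 = 5.33190 ≈ 5.3 years

5.3 years


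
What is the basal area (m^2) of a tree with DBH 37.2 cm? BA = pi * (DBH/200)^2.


D/200 = 37.2/200 = 0.186 m
(D/200)^2 = 0.186^2 = 0.034596
BA = 3.141593 * 0.034596 = 0.108687 ≈ 0.1087 m^2

0.1087 m^2


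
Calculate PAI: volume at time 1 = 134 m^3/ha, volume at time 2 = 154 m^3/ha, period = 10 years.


PAI = (V2 - V1) / period = (154 - 134) / 10 = 20 / 10 = 2.00 m^3/ha/yr

2.00 m^3/ha/yr


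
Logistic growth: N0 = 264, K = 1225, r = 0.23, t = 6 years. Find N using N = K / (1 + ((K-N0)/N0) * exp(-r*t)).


(K - N0)/N0 = (1225 - 264)/264 = 961/264 = 3.64015
r*t = 0.23 * 6 = 1.38; exp(-1.38) = 0.251579
3.64015 * 0.251579 = 0.915785
1 + 0.915785 = 1.91579
N = 1225 / 1.91579 = 639.423 ≈ 639

639


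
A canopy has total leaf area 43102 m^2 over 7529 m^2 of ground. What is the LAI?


LAI = 43102 / 7529 = 5.7248 ≈ 5.72

5.72


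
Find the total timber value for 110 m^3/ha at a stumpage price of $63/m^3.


Value = 110 * 63 = $6930/ha

$6930/ha


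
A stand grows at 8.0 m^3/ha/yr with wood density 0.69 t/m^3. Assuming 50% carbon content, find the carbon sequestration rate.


C = 8.0 * 0.69 * 0.5 = 2.76 t C/ha/yr

2.76 t C/ha/yr


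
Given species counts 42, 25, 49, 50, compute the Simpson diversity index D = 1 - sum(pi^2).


Total N = 42 + 25 + 49 + 50 = 166
Per-species terms:
  p = 42/166 = 0.253012; p^2 = 0.253012^2 = 0.064015
  p = 25/166 = 0.150602; p^2 = 0.150602^2 = 0.022681
  p = 49/166 = 0.295181; p^2 = 0.295181^2 = 0.087132
  p = 50/166 = 0.301205; p^2 = 0.301205^2 = 0.090724
sum(p^2) = 0.064015 + 0.022681 + 0.087132 + 0.090724 = 0.264552
D = 1 - 0.264552 = 0.735448 ≈ 0.7354

0.7354


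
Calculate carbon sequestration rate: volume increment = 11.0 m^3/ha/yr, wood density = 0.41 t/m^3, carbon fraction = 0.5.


C = 11.0 * 0.41 * 0.5 = 2.255 ≈ 2.26 t C/ha/yr

2.26 t C/ha/yr


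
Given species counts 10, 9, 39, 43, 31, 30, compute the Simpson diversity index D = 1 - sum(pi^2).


Total N = 10 + 9 + 39 + 43 + 31 + 30 = 162
Per-species terms:
  p = 10/162 = 0.061728; p^2 = 0.061728^2 = 0.003810
  p = 9/162 = 0.055556; p^2 = 0.055556^2 = 0.003086
  p = 39/162 = 0.240741; p^2 = 0.240741^2 = 0.057956
  p = 43/162 = 0.265432; p^2 = 0.265432^2 = 0.070454
  p = 31/162 = 0.191358; p^2 = 0.191358^2 = 0.036618
  p = 30/162 = 0.185185; p^2 = 0.185185^2 = 0.034293
sum(p^2) = 0.003810 + 0.003086 + 0.057956 + 0.070454 + 0.036618 + 0.034293 = 0.206217
D = 1 - 0.206217 = 0.793783 ≈ 0.7938

0.7938


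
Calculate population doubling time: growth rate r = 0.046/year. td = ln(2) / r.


td = ln(2) / 0.046 = 0.693147 / 0.046 = 15.0684 ≈ 15.1 years

15.1 years


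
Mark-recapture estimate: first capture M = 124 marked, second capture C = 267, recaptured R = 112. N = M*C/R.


N = M * C / R = 124 * 267 / 112 = 33108 / 112 = 295.61 ≈ 296

296 individuals


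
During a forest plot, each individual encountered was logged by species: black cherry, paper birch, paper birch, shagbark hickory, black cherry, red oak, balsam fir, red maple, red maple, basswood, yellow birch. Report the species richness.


Total individuals logged = 11
Distinct species (count of individuals): black cherry (2), paper birch (2), shagbark hickory (1), red oak (1), balsam fir (1), red maple (2), basswood (1), yellow birch (1)
Species richness = number of distinct species = 8

8


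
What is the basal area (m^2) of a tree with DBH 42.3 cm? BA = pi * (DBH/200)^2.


D/200 = 42.3/200 = 0.2115 m
(D/200)^2 = 0.2115^2 = 0.04473225
BA = 3.141593 * 0.04473225 = 0.140531 ≈ 0.1405 m^2

0.1405 m^2


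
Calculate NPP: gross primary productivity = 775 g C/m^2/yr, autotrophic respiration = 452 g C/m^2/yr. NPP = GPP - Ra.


NPP = GPP - Ra = 775 - 452 = 323 g C/m^2/yr

323 g C/m^2/yr


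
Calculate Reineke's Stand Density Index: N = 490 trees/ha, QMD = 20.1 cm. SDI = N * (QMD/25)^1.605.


QMD/25 = 20.1/25 = 0.804
(0.804)^1.605 = exp(1.605 * ln(0.804)) = exp(1.605 * (-0.218156)) = exp(-0.350140) = 0.704589
SDI = 490 * 0.704589 = 345.249 ≈ 345

345


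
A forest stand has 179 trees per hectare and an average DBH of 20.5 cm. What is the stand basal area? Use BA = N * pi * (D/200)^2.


(D/200)^2 = (20.5/200)^2 = 0.1025^2 = 0.01050625
Individual BA = 3.141593 * 0.01050625 = 0.0330064 m^2
Stand BA = 179 * 0.0330064 = 5.90815 ≈ 5.91 m^2/ha

5.91 m^2/ha


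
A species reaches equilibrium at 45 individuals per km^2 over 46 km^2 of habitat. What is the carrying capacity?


K = 45 * 46 = 2070 individuals

2070 individuals


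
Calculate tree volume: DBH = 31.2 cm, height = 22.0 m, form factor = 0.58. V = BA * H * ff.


(D/200)^2 = (31.2/200)^2 = 0.156^2 = 0.024336
BA = 3.141593 * 0.024336 = 0.0764538 m^2
V = 0.0764538 * 22.0 * 0.58 = 0.975550 ≈ 0.976 m^3

0.976 m^3


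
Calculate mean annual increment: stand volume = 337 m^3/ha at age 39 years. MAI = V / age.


MAI = 337 / 39 = 8.6410 ≈ 8.64 m^3/ha/yr

8.64 m^3/ha/yr


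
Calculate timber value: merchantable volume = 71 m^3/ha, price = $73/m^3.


Value = 71 * 73 = $5183/ha

$5183/ha


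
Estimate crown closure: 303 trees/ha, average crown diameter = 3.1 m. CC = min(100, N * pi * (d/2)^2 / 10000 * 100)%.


(d/2)^2 = (3.1/2)^2 = 1.55^2 = 2.4025
Crown area = 3.141593 * 2.4025 = 7.54768 m^2
N * area / 10000 * 100 = 303 * 7.54768 / 10000 * 100 = 22.8695
CC = min(100, 22.8695) = 22.8695 ≈ 22.9%

22.9%


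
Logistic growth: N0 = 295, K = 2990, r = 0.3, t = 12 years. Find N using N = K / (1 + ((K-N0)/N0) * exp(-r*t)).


(K - N0)/N0 = (2990 - 295)/295 = 2695/295 = 9.13559
r*t = 0.3 * 12 = 3.6; exp(-3.6) = 0.0273237
9.13559 * 0.0273237 = 0.249618
1 + 0.249618 = 1.24962
N = 2990 / 1.24962 = 2392.73 ≈ 2393

2393


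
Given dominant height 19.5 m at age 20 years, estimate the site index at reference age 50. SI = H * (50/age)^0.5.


50/20 = 2.50000
(2.50000)^0.5 = 1.58114
SI = 19.5 * 1.58114 = 30.8322 ≈ 30.8 m

30.8 m


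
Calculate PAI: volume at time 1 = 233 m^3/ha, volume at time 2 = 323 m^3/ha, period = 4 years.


PAI = (V2 - V1) / period = (323 - 233) / 4 = 90 / 4 = 22.50 m^3/ha/yr

22.50 m^3/ha/yr


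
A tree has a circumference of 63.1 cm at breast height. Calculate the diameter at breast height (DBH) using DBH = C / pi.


DBH = C / pi = 63.1 / 3.141593 = 20.0854 ≈ 20.09 cm

20.09 cm


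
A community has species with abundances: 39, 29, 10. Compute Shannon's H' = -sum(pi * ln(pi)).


Total N = 39 + 29 + 10 = 78
Per-species terms:
  p = 39/78 = 0.500000; ln(p) = -0.693147; p*ln(p) = 0.500000 * (-0.693147) = -0.346574
  p = 29/78 = 0.371795; ln(p) = -0.989413; p*ln(p) = 0.371795 * (-0.989413) = -0.367859
  p = 10/78 = 0.128205; ln(p) = -2.054125; p*ln(p) = 0.128205 * (-2.054125) = -0.263349
sum(p*ln(p)) = (-0.346574) + (-0.367859) + (-0.263349) = -0.977782
H' = -(-0.977782) = 0.977782 ≈ 0.9778

0.9778


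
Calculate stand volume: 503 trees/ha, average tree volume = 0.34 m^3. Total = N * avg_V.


V_stand = 503 * 0.34 = 171.02 ≈ 171.0 m^3/ha

171.0 m^3/ha


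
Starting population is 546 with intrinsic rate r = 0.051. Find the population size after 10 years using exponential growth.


r*t = 0.051 * 10 = 0.51
exp(0.51) = 1.66529
N = 546 * 1.66529 = 909.248 ≈ 909

909


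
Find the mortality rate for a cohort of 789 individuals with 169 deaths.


Mortality rate = 169 / 789 = 0.214195 ≈ 0.2142

0.2142


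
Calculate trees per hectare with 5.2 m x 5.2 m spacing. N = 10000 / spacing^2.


N = 10000 / 5.2^2 = 10000 / 27.04 = 369.822 ≈ 370 trees/ha

370 trees/ha


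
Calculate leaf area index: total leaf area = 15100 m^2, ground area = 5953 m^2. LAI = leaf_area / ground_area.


LAI = 15100 / 5953 = 2.5365 ≈ 2.54

2.54


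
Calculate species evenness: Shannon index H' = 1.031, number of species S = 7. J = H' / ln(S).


ln(7) = 1.94591
J = H' / ln(S) = 1.031 / 1.94591 = 0.529829 ≈ 0.5298

0.5298


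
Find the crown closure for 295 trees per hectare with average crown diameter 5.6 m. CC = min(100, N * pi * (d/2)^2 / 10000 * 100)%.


(d/2)^2 = (5.6/2)^2 = 2.8^2 = 7.84
Crown area = 3.141593 * 7.84 = 24.6301 m^2
N * area / 10000 * 100 = 295 * 24.6301 / 10000 * 100 = 72.6588
CC = min(100, 72.6588) = 72.6588 ≈ 72.7%

72.7%


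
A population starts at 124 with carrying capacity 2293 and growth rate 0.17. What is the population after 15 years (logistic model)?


(K - N0)/N0 = (2293 - 124)/124 = 2169/124 = 17.4919
r*t = 0.17 * 15 = 2.55; exp(-2.55) = 0.0780817
17.4919 * 0.0780817 = 1.36580
1 + 1.36580 = 2.36580
N = 2293 / 2.36580 = 969.228 ≈ 969

969


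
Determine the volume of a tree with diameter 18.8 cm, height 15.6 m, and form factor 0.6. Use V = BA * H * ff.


(D/200)^2 = (18.8/200)^2 = 0.094^2 = 0.008836
BA = 3.141593 * 0.008836 = 0.0277591 m^2
V = 0.0277591 * 15.6 * 0.6 = 0.259825 ≈ 0.260 m^3

0.260 m^3


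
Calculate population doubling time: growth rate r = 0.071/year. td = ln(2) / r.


td = ln(2) / 0.071 = 0.693147 / 0.071 = 9.76263 ≈ 9.8 years

9.8 years


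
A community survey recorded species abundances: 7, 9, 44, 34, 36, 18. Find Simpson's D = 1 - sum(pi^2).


Total N = 7 + 9 + 44 + 34 + 36 + 18 = 148
Per-species terms:
  p = 7/148 = 0.047297; p^2 = 0.047297^2 = 0.002237
  p = 9/148 = 0.060811; p^2 = 0.060811^2 = 0.003698
  p = 44/148 = 0.297297; p^2 = 0.297297^2 = 0.088386
  p = 34/148 = 0.229730; p^2 = 0.229730^2 = 0.052776
  p = 36/148 = 0.243243; p^2 = 0.243243^2 = 0.059167
  p = 18/148 = 0.121622; p^2 = 0.121622^2 = 0.014792
sum(p^2) = 0.002237 + 0.003698 + 0.088386 + 0.052776 + 0.059167 + 0.014792 = 0.221056
D = 1 - 0.221056 = 0.778944 ≈ 0.7789

0.7789


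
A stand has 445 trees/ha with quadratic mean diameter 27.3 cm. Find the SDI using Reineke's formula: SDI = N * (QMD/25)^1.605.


QMD/25 = 27.3/25 = 1.092
(1.092)^1.605 = exp(1.605 * ln(1.092)) = exp(1.605 * 0.0880109) = exp(0.141257) = 1.15172
SDI = 445 * 1.15172 = 512.515 ≈ 513

513


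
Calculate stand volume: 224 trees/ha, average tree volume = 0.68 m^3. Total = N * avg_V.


V_stand = 224 * 0.68 = 152.32 ≈ 152.3 m^3/ha

152.3 m^3/ha


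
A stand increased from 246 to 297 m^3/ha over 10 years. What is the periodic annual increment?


PAI = (V2 - V1) / period = (297 - 246) / 10 = 51 / 10 = 5.10 m^3/ha/yr

5.10 m^3/ha/yr


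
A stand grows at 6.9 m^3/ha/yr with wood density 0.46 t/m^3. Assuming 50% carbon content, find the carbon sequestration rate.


C = 6.9 * 0.46 * 0.5 = 1.587 ≈ 1.59 t C/ha/yr

1.59 t C/ha/yr


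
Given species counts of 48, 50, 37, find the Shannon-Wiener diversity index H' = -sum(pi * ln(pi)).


Total N = 48 + 50 + 37 = 135
Per-species terms:
  p = 48/135 = 0.355556; ln(p) = -1.034073; p*ln(p) = 0.355556 * (-1.034073) = -0.367671
  p = 50/135 = 0.370370; ln(p) = -0.993253; p*ln(p) = 0.370370 * (-0.993253) = -0.367871
  p = 37/135 = 0.274074; ln(p) = -1.294357; p*ln(p) = 0.274074 * (-1.294357) = -0.354750
sum(p*ln(p)) = (-0.367671) + (-0.367871) + (-0.354750) = -1.090292
H' = -(-1.090292) = 1.090292 ≈ 1.0903

1.0903


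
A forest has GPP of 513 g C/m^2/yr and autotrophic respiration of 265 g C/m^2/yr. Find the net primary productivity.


NPP = GPP - Ra = 513 - 265 = 248 g C/m^2/yr

248 g C/m^2/yr


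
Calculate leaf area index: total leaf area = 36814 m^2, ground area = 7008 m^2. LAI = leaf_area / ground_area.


LAI = 36814 / 7008 = 5.2531 ≈ 5.25

5.25


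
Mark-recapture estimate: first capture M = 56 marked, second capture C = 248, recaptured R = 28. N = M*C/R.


N = M * C / R = 56 * 248 / 28 = 13888 / 28 = 496

496 individuals


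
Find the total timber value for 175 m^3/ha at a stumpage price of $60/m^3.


Value = 175 * 60 = $10500/ha

$10500/ha


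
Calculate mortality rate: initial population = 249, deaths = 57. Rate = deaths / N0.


Mortality rate = 57 / 249 = 0.228916 ≈ 0.2289

0.2289


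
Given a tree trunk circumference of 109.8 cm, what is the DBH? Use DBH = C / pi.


DBH = C / pi = 109.8 / 3.141593 = 34.9504 ≈ 34.95 cm

34.95 cm


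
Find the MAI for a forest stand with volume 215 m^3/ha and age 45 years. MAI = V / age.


MAI = 215 / 45 = 4.7778 ≈ 4.78 m^3/ha/yr

4.78 m^3/ha/yr


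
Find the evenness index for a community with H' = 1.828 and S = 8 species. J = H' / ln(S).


ln(8) = 2.07944
J = H' / ln(S) = 1.828 / 2.07944 = 0.879083 ≈ 0.8791

0.8791


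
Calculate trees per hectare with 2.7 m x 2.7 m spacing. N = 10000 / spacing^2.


N = 10000 / 2.7^2 = 10000 / 7.29 = 1371.74 ≈ 1372 trees/ha

1372 trees/ha


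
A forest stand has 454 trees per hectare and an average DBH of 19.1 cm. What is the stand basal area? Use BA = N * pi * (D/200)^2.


(D/200)^2 = (19.1/200)^2 = 0.0955^2 = 0.00912025
Individual BA = 3.141593 * 0.00912025 = 0.0286521 m^2
Stand BA = 454 * 0.0286521 = 13.0081 ≈ 13.01 m^2/ha

13.01 m^2/ha


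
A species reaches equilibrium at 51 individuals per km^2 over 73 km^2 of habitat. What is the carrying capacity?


K = 51 * 73 = 3723 individuals

3723 individuals


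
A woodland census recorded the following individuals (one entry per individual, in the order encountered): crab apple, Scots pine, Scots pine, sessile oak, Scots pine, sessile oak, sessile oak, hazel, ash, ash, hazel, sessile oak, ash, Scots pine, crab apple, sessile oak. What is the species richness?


Total individuals logged = 16
Distinct species (count of individuals): crab apple (2), Scots pine (4), sessile oak (5), hazel (2), ash (3)
Species richness = number of distinct species = 5

5


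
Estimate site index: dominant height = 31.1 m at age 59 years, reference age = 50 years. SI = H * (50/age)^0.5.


50/59 = 0.847458
(0.847458)^0.5 = 0.920575
SI = 31.1 * 0.920575 = 28.6299 ≈ 28.6 m

28.6 m


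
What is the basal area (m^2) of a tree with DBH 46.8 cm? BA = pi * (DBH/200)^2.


D/200 = 46.8/200 = 0.234 m
(D/200)^2 = 0.234^2 = 0.054756
BA = 3.141593 * 0.054756 = 0.172021 ≈ 0.1720 m^2

0.1720 m^2


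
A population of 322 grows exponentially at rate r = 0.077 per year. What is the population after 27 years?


r*t = 0.077 * 27 = 2.079
exp(2.079) = 7.99647
N = 322 * 7.99647 = 2574.86 ≈ 2575

2575


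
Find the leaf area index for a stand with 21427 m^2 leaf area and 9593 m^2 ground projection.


LAI = 21427 / 9593 = 2.2336 ≈ 2.23

2.23


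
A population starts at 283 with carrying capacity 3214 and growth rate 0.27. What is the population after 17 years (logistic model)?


(K - N0)/N0 = (3214 - 283)/283 = 2931/283 = 10.3569
r*t = 0.27 * 17 = 4.59; exp(-4.59) = 0.0101529
10.3569 * 0.0101529 = 0.105153
1 + 0.105153 = 1.10515
N = 3214 / 1.10515 = 2908.20 ≈ 2908

2908


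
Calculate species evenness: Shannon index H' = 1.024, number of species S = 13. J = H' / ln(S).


ln(13) = 2.56495
J = H' / ln(S) = 1.024 / 2.56495 = 0.399228 ≈ 0.3992

0.3992


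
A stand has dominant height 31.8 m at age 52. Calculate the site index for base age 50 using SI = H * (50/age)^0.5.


50/52 = 0.961538
(0.961538)^0.5 = 0.980580
SI = 31.8 * 0.980580 = 31.1824 ≈ 31.2 m

31.2 m


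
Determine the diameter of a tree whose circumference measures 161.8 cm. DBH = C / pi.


DBH = C / pi = 161.8 / 3.141593 = 51.5025 ≈ 51.50 cm

51.50 cm


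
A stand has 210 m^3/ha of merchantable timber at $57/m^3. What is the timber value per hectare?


Value = 210 * 57 = $11970/ha

$11970/ha


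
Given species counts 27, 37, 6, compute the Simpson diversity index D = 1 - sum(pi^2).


Total N = 27 + 37 + 6 = 70
Per-species terms:
  p = 27/70 = 0.385714; p^2 = 0.385714^2 = 0.148775
  p = 37/70 = 0.528571; p^2 = 0.528571^2 = 0.279387
  p = 6/70 = 0.085714; p^2 = 0.085714^2 = 0.007347
sum(p^2) = 0.148775 + 0.279387 + 0.007347 = 0.435509
D = 1 - 0.435509 = 0.564491 ≈ 0.5645

0.5645


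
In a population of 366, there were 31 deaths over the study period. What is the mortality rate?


Mortality rate = 31 / 366 = 0.084699 ≈ 0.0847

0.0847


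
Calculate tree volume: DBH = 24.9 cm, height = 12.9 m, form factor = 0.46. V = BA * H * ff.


(D/200)^2 = (24.9/200)^2 = 0.1245^2 = 0.01550025
BA = 3.141593 * 0.01550025 = 0.0486955 m^2
V = 0.0486955 * 12.9 * 0.46 = 0.288959 ≈ 0.289 m^3

0.289 m^3


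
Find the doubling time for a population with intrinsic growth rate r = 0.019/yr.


td = ln(2) / 0.019 = 0.693147 / 0.019 = 36.4814 ≈ 36.5 years

36.5 years


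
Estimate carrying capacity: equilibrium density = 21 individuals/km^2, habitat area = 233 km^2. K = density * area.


K = 21 * 233 = 4893 individuals

4893 individuals


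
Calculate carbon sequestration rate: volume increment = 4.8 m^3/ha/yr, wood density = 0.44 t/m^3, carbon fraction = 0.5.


C = 4.8 * 0.44 * 0.5 = 1.056 ≈ 1.06 t C/ha/yr

1.06 t C/ha/yr


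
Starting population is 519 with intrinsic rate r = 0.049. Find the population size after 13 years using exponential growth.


r*t = 0.049 * 13 = 0.637
exp(0.637) = 1.89080
N = 519 * 1.89080 = 981.325 ≈ 981

981


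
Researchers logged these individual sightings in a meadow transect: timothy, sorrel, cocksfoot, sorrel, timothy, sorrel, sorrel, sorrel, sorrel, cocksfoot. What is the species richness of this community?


Total individuals logged = 10
Distinct species (count of individuals): timothy (2), sorrel (6), cocksfoot (2)
Species richness = number of distinct species = 3

3


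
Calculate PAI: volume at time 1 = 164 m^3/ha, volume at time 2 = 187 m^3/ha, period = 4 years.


PAI = (V2 - V1) / period = (187 - 164) / 4 = 23 / 4 = 5.75 m^3/ha/yr

5.75 m^3/ha/yr


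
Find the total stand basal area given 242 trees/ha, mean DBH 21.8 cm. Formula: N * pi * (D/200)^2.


(D/200)^2 = (21.8/200)^2 = 0.109^2 = 0.011881
Individual BA = 3.141593 * 0.011881 = 0.0373253 m^2
Stand BA = 242 * 0.0373253 = 9.03272 ≈ 9.03 m^2/ha

9.03 m^2/ha


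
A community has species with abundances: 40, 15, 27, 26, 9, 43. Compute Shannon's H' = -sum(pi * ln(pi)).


Total N = 40 + 15 + 27 + 26 + 9 + 43 = 160
Per-species terms:
  p = 40/160 = 0.250000; ln(p) = -1.386294; p*ln(p) = 0.250000 * (-1.386294) = -0.346574
  p = 15/160 = 0.093750; ln(p) = -2.367124; p*ln(p) = 0.093750 * (-2.367124) = -0.221918
  p = 27/160 = 0.168750; ln(p) = -1.779337; p*ln(p) = 0.168750 * (-1.779337) = -0.300263
  p = 26/160 = 0.162500; ln(p) = -1.817077; p*ln(p) = 0.162500 * (-1.817077) = -0.295275
  p = 9/160 = 0.056250; ln(p) = -2.877949; p*ln(p) = 0.056250 * (-2.877949) = -0.161885
  p = 43/160 = 0.268750; ln(p) = -1.313974; p*ln(p) = 0.268750 * (-1.313974) = -0.353131
sum(p*ln(p)) = (-0.346574) + (-0.221918) + (-0.300263) + (-0.295275) + (-0.161885) + (-0.353131) = -1.679046
H' = -(-1.679046) = 1.679046 ≈ 1.6790

1.6790


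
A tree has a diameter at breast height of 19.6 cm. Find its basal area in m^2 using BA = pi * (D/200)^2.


D/200 = 19.6/200 = 0.098 m
(D/200)^2 = 0.098^2 = 0.009604
BA = 3.141593 * 0.009604 = 0.0301719 ≈ 0.0302 m^2

0.0302 m^2


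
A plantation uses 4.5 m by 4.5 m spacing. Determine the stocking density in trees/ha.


N = 10000 / 4.5^2 = 10000 / 20.25 = 493.827 ≈ 494 trees/ha

494 trees/ha


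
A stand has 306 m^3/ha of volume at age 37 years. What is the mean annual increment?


MAI = 306 / 37 = 8.2703 ≈ 8.27 m^3/ha/yr

8.27 m^3/ha/yr


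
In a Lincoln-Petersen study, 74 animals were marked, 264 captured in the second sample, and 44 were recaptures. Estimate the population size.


N = M * C / R = 74 * 264 / 44 = 19536 / 44 = 444

444 individuals


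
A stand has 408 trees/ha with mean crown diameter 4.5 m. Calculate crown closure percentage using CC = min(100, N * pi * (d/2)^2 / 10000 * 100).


(d/2)^2 = (4.5/2)^2 = 2.25^2 = 5.0625
Crown area = 3.141593 * 5.0625 = 15.9043 m^2
N * area / 10000 * 100 = 408 * 15.9043 / 10000 * 100 = 64.8895
CC = min(100, 64.8895) = 64.8895 ≈ 64.9%

64.9%


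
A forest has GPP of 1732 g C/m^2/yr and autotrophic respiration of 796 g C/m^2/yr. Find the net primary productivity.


NPP = GPP - Ra = 1732 - 796 = 936 g C/m^2/yr

936 g C/m^2/yr


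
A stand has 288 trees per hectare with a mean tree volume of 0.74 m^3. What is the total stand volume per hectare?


V_stand = 288 * 0.74 = 213.12 ≈ 213.1 m^3/ha

213.1 m^3/ha


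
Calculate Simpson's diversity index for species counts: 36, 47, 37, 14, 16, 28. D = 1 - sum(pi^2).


Total N = 36 + 47 + 37 + 14 + 16 + 28 = 178
Per-species terms:
  p = 36/178 = 0.202247; p^2 = 0.202247^2 = 0.040904
  p = 47/178 = 0.264045; p^2 = 0.264045^2 = 0.069720
  p = 37/178 = 0.207865; p^2 = 0.207865^2 = 0.043208
  p = 14/178 = 0.078652; p^2 = 0.078652^2 = 0.006186
  p = 16/178 = 0.089888; p^2 = 0.089888^2 = 0.008080
  p = 28/178 = 0.157303; p^2 = 0.157303^2 = 0.024744
sum(p^2) = 0.040904 + 0.069720 + 0.043208 + 0.006186 + 0.008080 + 0.024744 = 0.192842
D = 1 - 0.192842 = 0.807158 ≈ 0.8072

0.8072


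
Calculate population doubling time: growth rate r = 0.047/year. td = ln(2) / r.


td = ln(2) / 0.047 = 0.693147 / 0.047 = 14.7478 ≈ 14.7 years

14.7 years


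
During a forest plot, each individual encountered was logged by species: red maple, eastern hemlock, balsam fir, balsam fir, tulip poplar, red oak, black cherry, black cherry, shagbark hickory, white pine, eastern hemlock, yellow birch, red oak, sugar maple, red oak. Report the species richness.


Total individuals logged = 15
Distinct species (count of individuals): red maple (1), eastern hemlock (2), balsam fir (2), tulip poplar (1), red oak (3), black cherry (2), shagbark hickory (1), white pine (1), yellow birch (1), sugar maple (1)
Species richness = number of distinct species = 10

10


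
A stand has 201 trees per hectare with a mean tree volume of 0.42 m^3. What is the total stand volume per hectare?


V_stand = 201 * 0.42 = 84.42 ≈ 84.4 m^3/ha

84.4 m^3/ha


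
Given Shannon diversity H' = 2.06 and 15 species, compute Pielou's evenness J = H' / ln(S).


ln(15) = 2.70805
J = H' / ln(S) = 2.06 / 2.70805 = 0.760695 ≈ 0.7607

0.7607


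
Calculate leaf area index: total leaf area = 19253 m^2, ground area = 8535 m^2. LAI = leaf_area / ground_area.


LAI = 19253 / 8535 = 2.2558 ≈ 2.26

2.26


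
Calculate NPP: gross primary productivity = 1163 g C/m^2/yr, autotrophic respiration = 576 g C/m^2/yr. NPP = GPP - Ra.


NPP = GPP - Ra = 1163 - 576 = 587 g C/m^2/yr

587 g C/m^2/yr


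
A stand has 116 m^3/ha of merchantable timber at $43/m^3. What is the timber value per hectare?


Value = 116 * 43 = $4988/ha

$4988/ha


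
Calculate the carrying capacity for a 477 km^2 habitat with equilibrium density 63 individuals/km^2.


K = 63 * 477 = 30051 individuals

30051 individuals


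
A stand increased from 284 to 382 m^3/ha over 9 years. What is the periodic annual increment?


PAI = (V2 - V1) / period = (382 - 284) / 9 = 98 / 9 = 10.8889 ≈ 10.89 m^3/ha/yr

10.89 m^3/ha/yr


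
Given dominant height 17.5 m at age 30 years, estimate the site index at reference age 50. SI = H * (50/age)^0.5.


50/30 = 1.66667
(1.66667)^0.5 = 1.29100
SI = 17.5 * 1.29100 = 22.5925 ≈ 22.6 m

22.6 m


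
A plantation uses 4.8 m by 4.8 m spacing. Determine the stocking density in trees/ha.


N = 10000 / 4.8^2 = 10000 / 23.04 = 434.028 ≈ 434 trees/ha

434 trees/ha


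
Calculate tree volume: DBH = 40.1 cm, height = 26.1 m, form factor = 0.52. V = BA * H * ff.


(D/200)^2 = (40.1/200)^2 = 0.2005^2 = 0.04020025
BA = 3.141593 * 0.04020025 = 0.126293 m^2
V = 0.126293 * 26.1 * 0.52 = 1.71405 ≈ 1.714 m^3

1.714 m^3


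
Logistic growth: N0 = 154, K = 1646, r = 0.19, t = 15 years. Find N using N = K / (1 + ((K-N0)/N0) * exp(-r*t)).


(K - N0)/N0 = (1646 - 154)/154 = 1492/154 = 9.68831
r*t = 0.19 * 15 = 2.85; exp(-2.85) = 0.0578443
9.68831 * 0.0578443 = 0.560414
1 + 0.560414 = 1.56041
N = 1646 / 1.56041 = 1054.85 ≈ 1055

1055


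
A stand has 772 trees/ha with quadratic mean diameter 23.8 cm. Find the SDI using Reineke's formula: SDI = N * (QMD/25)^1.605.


QMD/25 = 23.8/25 = 0.952
(0.952)^1.605 = exp(1.605 * ln(0.952)) = exp(1.605 * (-0.0491902)) = exp(-0.0789503) = 0.924086
SDI = 772 * 0.924086 = 713.394 ≈ 713

713


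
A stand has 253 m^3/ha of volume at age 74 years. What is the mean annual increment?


MAI = 253 / 74 = 3.4189 ≈ 3.42 m^3/ha/yr

3.42 m^3/ha/yr


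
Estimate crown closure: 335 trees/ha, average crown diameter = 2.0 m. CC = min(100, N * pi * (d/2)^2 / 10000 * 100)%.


(d/2)^2 = (2.0/2)^2 = 1^2 = 1
Crown area = 3.141593 * 1 = 3.14159 m^2
N * area / 10000 * 100 = 335 * 3.14159 / 10000 * 100 = 10.5243
CC = min(100, 10.5243) = 10.5243 ≈ 10.5%

10.5%


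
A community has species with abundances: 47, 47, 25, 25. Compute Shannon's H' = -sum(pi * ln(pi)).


Total N = 47 + 47 + 25 + 25 = 144
Per-species terms:
  p = 47/144 = 0.326389; ln(p) = -1.119665; p*ln(p) = 0.326389 * (-1.119665) = -0.365446
  p = 47/144 = 0.326389; ln(p) = -1.119665; p*ln(p) = 0.326389 * (-1.119665) = -0.365446
  p = 25/144 = 0.173611; ln(p) = -1.750938; p*ln(p) = 0.173611 * (-1.750938) = -0.303982
  p = 25/144 = 0.173611; ln(p) = -1.750938; p*ln(p) = 0.173611 * (-1.750938) = -0.303982
sum(p*ln(p)) = (-0.365446) + (-0.365446) + (-0.303982) + (-0.303982) = -1.338856
H' = -(-1.338856) = 1.338856 ≈ 1.3389

1.3389


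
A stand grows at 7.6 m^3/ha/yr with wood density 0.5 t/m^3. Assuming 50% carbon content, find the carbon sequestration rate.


C = 7.6 * 0.5 * 0.5 = 1.90 t C/ha/yr

1.90 t C/ha/yr


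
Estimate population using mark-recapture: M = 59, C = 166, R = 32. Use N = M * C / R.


N = M * C / R = 59 * 166 / 32 = 9794 / 32 = 306.06 ≈ 306

306 individuals


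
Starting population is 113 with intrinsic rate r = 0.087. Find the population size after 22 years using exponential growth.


r*t = 0.087 * 22 = 1.914
exp(1.914) = 6.78016
N = 113 * 6.78016 = 766.158 ≈ 766

766


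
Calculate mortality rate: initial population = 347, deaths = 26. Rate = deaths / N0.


Mortality rate = 26 / 347 = 0.074928 ≈ 0.0749

0.0749


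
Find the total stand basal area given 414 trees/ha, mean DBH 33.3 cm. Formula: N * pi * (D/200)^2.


(D/200)^2 = (33.3/200)^2 = 0.1665^2 = 0.02772225
Individual BA = 3.141593 * 0.02772225 = 0.0870920 m^2
Stand BA = 414 * 0.0870920 = 36.0561 ≈ 36.06 m^2/ha

36.06 m^2/ha


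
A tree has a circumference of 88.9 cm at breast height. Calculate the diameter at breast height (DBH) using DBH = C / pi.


DBH = C / pi = 88.9 / 3.141593 = 28.2977 ≈ 28.30 cm

28.30 cm


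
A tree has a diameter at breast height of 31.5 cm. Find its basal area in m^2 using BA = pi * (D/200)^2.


D/200 = 31.5/200 = 0.1575 m
(D/200)^2 = 0.1575^2 = 0.02480625
BA = 3.141593 * 0.02480625 = 0.0779311 ≈ 0.0779 m^2

0.0779 m^2


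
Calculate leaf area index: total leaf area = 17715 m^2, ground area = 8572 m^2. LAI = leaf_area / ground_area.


LAI = 17715 / 8572 = 2.0666 ≈ 2.07

2.07


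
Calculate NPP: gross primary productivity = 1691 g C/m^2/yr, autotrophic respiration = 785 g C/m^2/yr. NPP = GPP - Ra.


NPP = GPP - Ra = 1691 - 785 = 906 g C/m^2/yr

906 g C/m^2/yr


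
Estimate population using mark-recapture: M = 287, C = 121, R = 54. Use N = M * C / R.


N = M * C / R = 287 * 121 / 54 = 34727 / 54 = 643.09 ≈ 643

643 individuals


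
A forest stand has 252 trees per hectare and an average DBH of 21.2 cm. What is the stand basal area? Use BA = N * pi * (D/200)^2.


(D/200)^2 = (21.2/200)^2 = 0.106^2 = 0.011236
Individual BA = 3.141593 * 0.011236 = 0.0352989 m^2
Stand BA = 252 * 0.0352989 = 8.89532 ≈ 8.90 m^2/ha

8.90 m^2/ha


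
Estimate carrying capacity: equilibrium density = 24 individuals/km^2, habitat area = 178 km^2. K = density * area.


K = 24 * 178 = 4272 individuals

4272 individuals


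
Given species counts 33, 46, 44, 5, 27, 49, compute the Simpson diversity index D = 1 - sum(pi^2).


Total N = 33 + 46 + 44 + 5 + 27 + 49 = 204
Per-species terms:
  p = 33/204 = 0.161765; p^2 = 0.161765^2 = 0.026168
  p = 46/204 = 0.225490; p^2 = 0.225490^2 = 0.050846
  p = 44/204 = 0.215686; p^2 = 0.215686^2 = 0.046520
  p = 5/204 = 0.024510; p^2 = 0.024510^2 = 0.000601
  p = 27/204 = 0.132353; p^2 = 0.132353^2 = 0.017517
  p = 49/204 = 0.240196; p^2 = 0.240196^2 = 0.057694
sum(p^2) = 0.026168 + 0.050846 + 0.046520 + 0.000601 + 0.017517 + 0.057694 = 0.199346
D = 1 - 0.199346 = 0.800654 ≈ 0.8007

0.8007


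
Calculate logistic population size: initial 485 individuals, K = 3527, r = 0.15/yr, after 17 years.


(K - N0)/N0 = (3527 - 485)/485 = 3042/485 = 6.27216
r*t = 0.15 * 17 = 2.55; exp(-2.55) = 0.0780817
6.27216 * 0.0780817 = 0.489741
1 + 0.489741 = 1.48974
N = 3527 / 1.48974 = 2367.53 ≈ 2368

2368


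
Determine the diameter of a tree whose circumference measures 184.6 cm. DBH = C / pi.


DBH = C / pi = 184.6 / 3.141593 = 58.7600 ≈ 58.76 cm

58.76 cm


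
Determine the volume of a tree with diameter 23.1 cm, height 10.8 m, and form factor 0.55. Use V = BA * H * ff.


(D/200)^2 = (23.1/200)^2 = 0.1155^2 = 0.01334025
BA = 3.141593 * 0.01334025 = 0.0419096 m^2
V = 0.0419096 * 10.8 * 0.55 = 0.248943 ≈ 0.249 m^3

0.249 m^3


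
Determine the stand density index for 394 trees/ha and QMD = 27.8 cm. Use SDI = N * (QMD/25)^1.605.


QMD/25 = 27.8/25 = 1.112
(1.112)^1.605 = exp(1.605 * ln(1.112)) = exp(1.605 * 0.106160) = exp(0.170387) = 1.18576
SDI = 394 * 1.18576 = 467.189 ≈ 467

467


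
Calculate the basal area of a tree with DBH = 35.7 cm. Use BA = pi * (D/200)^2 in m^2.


D/200 = 35.7/200 = 0.1785 m
(D/200)^2 = 0.1785^2 = 0.03186225
BA = 3.141593 * 0.03186225 = 0.100098 ≈ 0.1001 m^2

0.1001 m^2


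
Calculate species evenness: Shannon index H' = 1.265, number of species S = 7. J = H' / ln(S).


ln(7) = 1.94591
J = H' / ln(S) = 1.265 / 1.94591 = 0.650081 ≈ 0.6501

0.6501


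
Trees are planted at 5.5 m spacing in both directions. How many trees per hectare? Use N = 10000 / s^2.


N = 10000 / 5.5^2 = 10000 / 30.25 = 330.579 ≈ 331 trees/ha

331 trees/ha


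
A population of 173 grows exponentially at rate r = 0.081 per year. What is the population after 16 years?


r*t = 0.081 * 16 = 1.296
exp(1.296) = 3.65465
N = 173 * 3.65465 = 632.254 ≈ 632

632


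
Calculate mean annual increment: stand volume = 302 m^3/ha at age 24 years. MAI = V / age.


MAI = 302 / 24 = 12.5833 ≈ 12.58 m^3/ha/yr

12.58 m^3/ha/yr


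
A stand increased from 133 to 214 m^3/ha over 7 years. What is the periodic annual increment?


PAI = (V2 - V1) / period = (214 - 133) / 7 = 81 / 7 = 11.5714 ≈ 11.57 m^3/ha/yr

11.57 m^3/ha/yr


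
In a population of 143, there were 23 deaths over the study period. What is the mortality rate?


Mortality rate = 23 / 143 = 0.160839 ≈ 0.1608

0.1608


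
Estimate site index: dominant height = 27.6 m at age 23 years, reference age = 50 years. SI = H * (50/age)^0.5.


50/23 = 2.17391
(2.17391)^0.5 = 1.47442
SI = 27.6 * 1.47442 = 40.6940 ≈ 40.7 m

40.7 m


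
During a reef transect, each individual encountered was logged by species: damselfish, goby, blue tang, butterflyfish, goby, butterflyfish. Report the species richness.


Total individuals logged = 6
Distinct species (count of individuals): damselfish (1), goby (2), blue tang (1), butterflyfish (2)
Species richness = number of distinct species = 4

4


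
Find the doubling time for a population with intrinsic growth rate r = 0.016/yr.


td = ln(2) / 0.016 = 0.693147 / 0.016 = 43.3217 ≈ 43.3 years

43.3 years


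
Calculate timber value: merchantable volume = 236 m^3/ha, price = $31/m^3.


Value = 236 * 31 = $7316/ha

$7316/ha


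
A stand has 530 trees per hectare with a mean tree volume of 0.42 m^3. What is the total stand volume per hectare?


V_stand = 530 * 0.42 = 222.6 m^3/ha

222.6 m^3/ha


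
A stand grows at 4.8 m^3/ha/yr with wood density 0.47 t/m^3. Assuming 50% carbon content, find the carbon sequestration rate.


C = 4.8 * 0.47 * 0.5 = 1.128 ≈ 1.13 t C/ha/yr

1.13 t C/ha/yr


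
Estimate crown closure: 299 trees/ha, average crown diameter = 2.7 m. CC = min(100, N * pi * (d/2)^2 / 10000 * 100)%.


(d/2)^2 = (2.7/2)^2 = 1.35^2 = 1.8225
Crown area = 3.141593 * 1.8225 = 5.72555 m^2
N * area / 10000 * 100 = 299 * 5.72555 / 10000 * 100 = 17.1194
CC = min(100, 17.1194) = 17.1194 ≈ 17.1%

17.1%


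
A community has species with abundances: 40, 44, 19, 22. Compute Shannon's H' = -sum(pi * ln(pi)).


Total N = 40 + 44 + 19 + 22 = 125
Per-species terms:
  p = 40/125 = 0.320000; ln(p) = -1.139434; p*ln(p) = 0.320000 * (-1.139434) = -0.364619
  p = 44/125 = 0.352000; ln(p) = -1.044124; p*ln(p) = 0.352000 * (-1.044124) = -0.367532
  p = 19/125 = 0.152000; ln(p) = -1.883875; p*ln(p) = 0.152000 * (-1.883875) = -0.286349
  p = 22/125 = 0.176000; ln(p) = -1.737271; p*ln(p) = 0.176000 * (-1.737271) = -0.305760
sum(p*ln(p)) = (-0.364619) + (-0.367532) + (-0.286349) + (-0.305760) = -1.324260
H' = -(-1.324260) = 1.324260 ≈ 1.3243

1.3243
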